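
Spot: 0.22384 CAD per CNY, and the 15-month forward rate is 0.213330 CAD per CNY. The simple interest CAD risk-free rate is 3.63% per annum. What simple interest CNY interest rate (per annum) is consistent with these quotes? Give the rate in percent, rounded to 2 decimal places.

7.75%

T = 15/12 years.
CIP gives F = S · g_CAD/g_CNY, so g_CAD/g_CNY = 0.21333/0.22384 = 0.9530468.
The CAD side grows by 1 + 0.0363×15/12 = 1.045375.
Hence g_CNY = 1.0968769.
r = (1.0968769 − 1)/(15/12) = 0.077502 → 7.75%.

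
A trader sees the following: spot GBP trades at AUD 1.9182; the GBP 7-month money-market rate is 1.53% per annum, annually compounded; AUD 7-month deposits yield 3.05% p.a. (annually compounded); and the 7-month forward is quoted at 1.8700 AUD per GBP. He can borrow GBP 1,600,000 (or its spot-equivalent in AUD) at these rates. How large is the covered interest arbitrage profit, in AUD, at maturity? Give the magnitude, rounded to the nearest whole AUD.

AUD 104,764

T = 7/12 years.
Route A — deposit GBP, sell forward: 1,600,000 × 1.008896755 × 1.8700 = AUD 3,018,619.09.
Route B — convert at spot, deposit AUD: 1,600,000 × 1.9182 × 1.017680214 = AUD 3,123,382.70.
The quoted forward undervalues GBP, so borrow GBP, convert to AUD at spot, deposit the AUD at 3.05%, and buy GBP forward at 1.8700 to cover the loan.
Arbitrage profit = |3,018,619.09 − 3,123,382.70| = AUD 104,764.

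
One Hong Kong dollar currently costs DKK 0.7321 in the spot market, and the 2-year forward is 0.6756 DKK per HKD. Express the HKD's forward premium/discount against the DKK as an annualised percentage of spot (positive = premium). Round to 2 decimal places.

-3.86%

T = 2 years.
Period premium: (0.6756 − 0.7321)/0.7321 = -0.0771752.
Per annum: -0.0771752 / 2 = -0.038588 = -3.86%.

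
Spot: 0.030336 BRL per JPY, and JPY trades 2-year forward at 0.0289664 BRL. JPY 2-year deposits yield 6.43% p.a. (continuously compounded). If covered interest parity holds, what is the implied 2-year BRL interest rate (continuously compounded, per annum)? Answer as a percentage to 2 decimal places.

T = 2 years.
F/S = 0.0289664/0.030336 = 0.9548523 = (growth of BRL) / (growth of JPY).
The JPY side grows by e^(0.0643×2) = 1.1372351.
So the BRL growth factor = 1.0858916.
r = ln(1.0858916)/2 = 0.041201 → 4.12%.

4.12%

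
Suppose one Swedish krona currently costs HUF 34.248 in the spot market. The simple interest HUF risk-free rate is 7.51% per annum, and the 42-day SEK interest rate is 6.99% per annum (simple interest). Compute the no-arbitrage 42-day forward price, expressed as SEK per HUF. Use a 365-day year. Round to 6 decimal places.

0.029181

T = 42/365 years.
HUF accumulates by 1 + 0.0751×42/365 = 1.0086416.
SEK accumulates by 1 + 0.0699×42/365 = 1.0080433.
So F = 34.248 × 1.0086416 / 1.0080433 = 34.26833 (HUF/SEK).
Invert for SEK per HUF: 1 / 34.26833 = 0.029181.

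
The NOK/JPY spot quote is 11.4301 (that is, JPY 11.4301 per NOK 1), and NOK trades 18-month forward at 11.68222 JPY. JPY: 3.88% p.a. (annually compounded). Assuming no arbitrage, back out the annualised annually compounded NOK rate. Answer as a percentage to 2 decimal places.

2.38%

T = 18/12 years.
F/S = 11.68222/11.4301 = 1.0220575 = (growth of JPY) / (growth of NOK).
The JPY side grows by (1 + 0.0388)^(18/12) = 1.0587609.
So the NOK growth factor = 1.0359113.
Annualise: 1.0359113^(12/18) − 1 = 0.023800 = 2.38%.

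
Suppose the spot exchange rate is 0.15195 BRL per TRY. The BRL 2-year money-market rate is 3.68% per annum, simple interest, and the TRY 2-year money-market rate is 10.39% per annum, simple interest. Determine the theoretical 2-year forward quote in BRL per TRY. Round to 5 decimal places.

0.13507

T = 2 years.
BRL growth factor: 1 + 0.0368×2 = 1.073600.
TRY growth factor: 1 + 0.1039×2 = 1.207800.
CIP: F = S · (grow BRL)/(grow TRY) = 0.15195 × 1.073600/1.207800 = 0.1350667 BRL per TRY.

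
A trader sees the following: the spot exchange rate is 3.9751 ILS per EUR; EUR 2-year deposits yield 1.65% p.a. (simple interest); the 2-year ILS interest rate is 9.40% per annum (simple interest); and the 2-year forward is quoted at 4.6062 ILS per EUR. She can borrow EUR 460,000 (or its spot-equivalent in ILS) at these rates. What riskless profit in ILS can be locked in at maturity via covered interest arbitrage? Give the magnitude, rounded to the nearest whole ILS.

T = 2 years.
Invest the EUR and cover forward: 460,000 × 1.033000 × 4.6062 = ILS 2,188,774.12.
Convert at spot and invest in ILS: 460,000 × 3.9751 × 1.188000 = ILS 2,172,312.65.
The quoted forward overvalues EUR, so borrow ILS, buy EUR at spot, deposit the EUR at 1.65%, and sell the proceeds forward at 4.6062.
Arbitrage profit = |2,188,774.12 − 2,172,312.65| = ILS 16,461.

ILS 16,461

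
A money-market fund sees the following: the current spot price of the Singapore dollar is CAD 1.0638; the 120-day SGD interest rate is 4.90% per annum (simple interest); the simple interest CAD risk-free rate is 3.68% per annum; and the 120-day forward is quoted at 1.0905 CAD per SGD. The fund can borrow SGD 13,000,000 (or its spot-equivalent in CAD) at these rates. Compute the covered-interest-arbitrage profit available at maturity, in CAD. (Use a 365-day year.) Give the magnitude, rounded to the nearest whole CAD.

CAD 408,161

T = 120/365 years.
Keep in SGD, deliver into the forward: 13,000,000·1.016109589·1.0905 = CAD 14,404,877.59.
Swap to CAD now, deposit: 13,000,000·1.0638·1.0120986301 = CAD 13,996,716.80.
The quoted forward overvalues SGD, so borrow CAD, buy SGD at spot, deposit the SGD at 4.90%, and sell the proceeds forward at 1.0905.
Arbitrage profit = |14,404,877.59 − 13,996,716.80| = CAD 408,161.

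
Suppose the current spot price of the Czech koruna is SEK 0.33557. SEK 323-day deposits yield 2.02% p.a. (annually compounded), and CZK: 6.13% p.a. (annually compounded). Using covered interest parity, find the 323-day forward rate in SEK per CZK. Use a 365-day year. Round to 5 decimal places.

T = 323/365 years.
SEK growth factor: (1 + 0.0202)^(323/365) = 1.017855.
CZK growth factor: (1 + 0.0613)^(323/365) = 1.0540592.
CIP: F = S · (grow SEK)/(grow CZK) = 0.33557 × 1.017855/1.0540592 = 0.3240440 SEK per CZK.

0.32404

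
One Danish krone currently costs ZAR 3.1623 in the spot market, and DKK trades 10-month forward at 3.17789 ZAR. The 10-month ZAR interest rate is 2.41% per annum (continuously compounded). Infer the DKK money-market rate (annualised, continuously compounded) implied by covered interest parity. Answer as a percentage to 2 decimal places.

1.82%

T = 10/12 years.
By CIP, F/S equals the ZAR-to-DKK growth ratio: 3.17789/3.1623 = 1.0049300.
The ZAR side grows by e^(0.0241×10/12) = 1.0202864.
That pins the DKK growth at 1.0152811.
r = ln(1.0152811)/(10/12) = 0.018199 → 1.82%.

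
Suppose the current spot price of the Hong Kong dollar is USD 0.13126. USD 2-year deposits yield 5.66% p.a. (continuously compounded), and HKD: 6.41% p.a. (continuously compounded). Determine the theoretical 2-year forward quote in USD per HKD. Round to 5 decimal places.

T = 2 years.
USD growth factor: e^(0.0566×2) = 1.1198559.
Growth of 1 HKD over T: e^(0.0641×2) = 1.1367803.
So F = 0.13126 × 1.1198559 / 1.1367803 = 0.1293058 (USD/HKD).

0.12931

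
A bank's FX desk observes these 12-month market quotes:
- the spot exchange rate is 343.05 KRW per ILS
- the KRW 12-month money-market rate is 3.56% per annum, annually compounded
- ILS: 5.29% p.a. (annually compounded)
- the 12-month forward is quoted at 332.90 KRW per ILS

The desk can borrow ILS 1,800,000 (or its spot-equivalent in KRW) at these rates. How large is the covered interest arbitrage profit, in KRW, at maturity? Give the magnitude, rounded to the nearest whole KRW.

T = 1 year.
Route A — deposit ILS, sell forward: 1,800,000 × 1.052900 × 332.90 = KRW 630,918,738.00.
Route B — convert at spot, deposit KRW: 1,800,000 × 343.05 × 1.035600 = KRW 639,472,644.00.
The quoted forward undervalues ILS, so borrow ILS, convert to KRW at spot, deposit the KRW at 3.56%, and buy ILS forward at 332.90 to cover the loan.
The gap between the two covered legs is KRW 8,553,906.

KRW 8,553,906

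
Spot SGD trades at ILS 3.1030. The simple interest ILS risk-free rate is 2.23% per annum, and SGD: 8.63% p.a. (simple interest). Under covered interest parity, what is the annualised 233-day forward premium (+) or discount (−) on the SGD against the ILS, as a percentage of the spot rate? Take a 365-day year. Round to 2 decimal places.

-6.07%

T = 233/365 years.
F = S · g_ILS/g_SGD = 3.103 × 1.0142353/1.0550901 = 2.9828468.
(F − S)/S ÷ T = (2.9828468 − 3.103)/3.103/(233/365) = -0.060658 → -6.07%.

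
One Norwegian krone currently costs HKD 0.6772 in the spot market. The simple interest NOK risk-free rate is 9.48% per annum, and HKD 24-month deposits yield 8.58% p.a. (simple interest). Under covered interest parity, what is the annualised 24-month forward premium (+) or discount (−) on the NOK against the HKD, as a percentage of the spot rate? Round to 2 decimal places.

T = 2 years.
F = S · g_HKD/g_NOK = 0.6772 × 1.171600/1.189600 = 0.6669532.
Annualised premium = (F − S)/S × (1/T) = (0.6669532 − 0.6772)/0.6772 ÷ 2 = -0.76%.

-0.76%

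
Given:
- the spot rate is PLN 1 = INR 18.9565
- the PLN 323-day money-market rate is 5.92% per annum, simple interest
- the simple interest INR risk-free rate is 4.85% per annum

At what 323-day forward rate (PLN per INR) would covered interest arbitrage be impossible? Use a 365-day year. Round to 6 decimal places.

0.053231

T = 323/365 years.
INR growth factor: 1 + 0.0485×323/365 = 1.0429192.
PLN accumulates by 1 + 0.0592×323/365 = 1.0523879.
Forward (INR per PLN) = 18.9565 × 1.0429192 / 1.0523879 = 18.78594.
Quoted the other way: 1/18.78594 = 0.053231 PLN per INR.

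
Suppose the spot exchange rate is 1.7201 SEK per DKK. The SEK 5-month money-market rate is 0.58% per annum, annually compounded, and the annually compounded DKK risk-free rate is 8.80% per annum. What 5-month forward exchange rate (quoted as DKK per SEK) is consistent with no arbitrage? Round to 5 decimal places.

T = 5/12 years.
SEK growth factor: (1 + 0.0058)^(5/12) = 1.0024126.
Growth of 1 DKK over T: (1 + 0.0880)^(5/12) = 1.0357669.
So F = 1.7201 × 1.0024126 / 1.0357669 = 1.664708 (SEK/DKK).
Quoted the other way: 1/1.664708 = 0.60071 DKK per SEK.

0.60071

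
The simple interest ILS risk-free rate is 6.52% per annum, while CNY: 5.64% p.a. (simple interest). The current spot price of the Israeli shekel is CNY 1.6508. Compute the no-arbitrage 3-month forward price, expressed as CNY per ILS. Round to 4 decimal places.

T = 3/12 years.
CNY accumulates by 1 + 0.0564×3/12 = 1.014100.
ILS accumulates by 1 + 0.0652×3/12 = 1.016300.
So F = 1.6508 × 1.014100 / 1.016300 = 1.647226 (CNY/ILS).

1.6472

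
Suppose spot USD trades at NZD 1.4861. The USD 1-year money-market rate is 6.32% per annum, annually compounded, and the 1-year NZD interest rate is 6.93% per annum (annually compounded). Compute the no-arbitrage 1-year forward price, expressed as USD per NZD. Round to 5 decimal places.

T = 1 year.
NZD growth factor: (1 + 0.0693)^1 = 1.069300.
USD growth factor: (1 + 0.0632)^1 = 1.063200.
So F = 1.4861 × 1.069300 / 1.063200 = 1.494626 (NZD/USD).
Invert for USD per NZD: 1 / 1.494626 = 0.66906.

0.66906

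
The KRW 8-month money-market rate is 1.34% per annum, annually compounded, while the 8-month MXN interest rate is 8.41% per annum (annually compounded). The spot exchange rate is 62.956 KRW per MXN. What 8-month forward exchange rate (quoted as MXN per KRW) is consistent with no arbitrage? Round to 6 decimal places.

0.016615

T = 8/12 years.
KRW accumulates by (1 + 0.0134)^(8/12) = 1.0089135.
MXN accumulates by (1 + 0.0841)^(8/12) = 1.0553088.
Forward (KRW per MXN) = 62.956 × 1.0089135 / 1.0553088 = 60.18822.
Invert for MXN per KRW: 1 / 60.18822 = 0.016615.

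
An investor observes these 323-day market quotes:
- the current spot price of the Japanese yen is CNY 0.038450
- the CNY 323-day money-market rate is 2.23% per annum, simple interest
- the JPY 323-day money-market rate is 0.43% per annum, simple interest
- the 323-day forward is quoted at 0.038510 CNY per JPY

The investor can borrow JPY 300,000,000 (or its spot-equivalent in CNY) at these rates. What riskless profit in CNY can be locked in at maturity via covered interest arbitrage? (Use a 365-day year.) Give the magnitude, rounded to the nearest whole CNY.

CNY 165,670

T = 323/365 years.
Keep in JPY, deliver into the forward: 300,000,000·1.0038052055·0.038510 = CNY 11,596,961.54.
Swap to CNY now, deposit: 300,000,000·0.038450·1.0197339726 = CNY 11,762,631.37.
The quoted forward undervalues JPY, so borrow JPY, convert to CNY at spot, deposit the CNY at 2.23%, and buy JPY forward at 0.038510 to cover the loan.
The gap between the two covered legs is CNY 165,670.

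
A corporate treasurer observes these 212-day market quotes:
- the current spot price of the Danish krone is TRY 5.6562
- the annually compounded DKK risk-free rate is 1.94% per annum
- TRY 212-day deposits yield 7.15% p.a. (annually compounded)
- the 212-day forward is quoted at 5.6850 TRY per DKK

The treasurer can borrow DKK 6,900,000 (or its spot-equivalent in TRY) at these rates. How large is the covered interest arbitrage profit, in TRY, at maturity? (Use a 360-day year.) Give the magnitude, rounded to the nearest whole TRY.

T = 212/360 years.
Keep in DKK, deliver into the forward: 6,900,000·1.0113792972·5.6850 = TRY 39,672,870.00.
Swap to TRY now, deposit: 6,900,000·5.6562·1.0415066778 = TRY 40,647,693.49.
The quoted forward undervalues DKK, so borrow DKK, convert to TRY at spot, deposit the TRY at 7.15%, and buy DKK forward at 5.6850 to cover the loan.
The gap between the two covered legs is TRY 974,823.

TRY 974,823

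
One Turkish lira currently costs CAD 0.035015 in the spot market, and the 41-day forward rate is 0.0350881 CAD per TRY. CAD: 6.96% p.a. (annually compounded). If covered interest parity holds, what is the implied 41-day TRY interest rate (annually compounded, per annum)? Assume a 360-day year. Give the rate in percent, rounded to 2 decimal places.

T = 41/360 years.
F/S = 0.0350881/0.035015 = 1.0020877 = (growth of CAD) / (growth of TRY).
CAD growth factor: (1 + 0.0696)^(41/360) = 1.0076924.
That pins the TRY growth at 1.005593.
Annualise: 1.005593^(360/41) − 1 = 0.050191 = 5.02%.

5.02%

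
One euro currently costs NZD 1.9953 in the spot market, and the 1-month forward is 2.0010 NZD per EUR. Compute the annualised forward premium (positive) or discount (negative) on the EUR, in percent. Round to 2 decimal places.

T = 1/12 years.
EUR trades forward at +0.28567% vs spot over the period.
Annualise by dividing by T: 0.0028567 / (1/12) = 0.034280 → 3.43%.

+3.43%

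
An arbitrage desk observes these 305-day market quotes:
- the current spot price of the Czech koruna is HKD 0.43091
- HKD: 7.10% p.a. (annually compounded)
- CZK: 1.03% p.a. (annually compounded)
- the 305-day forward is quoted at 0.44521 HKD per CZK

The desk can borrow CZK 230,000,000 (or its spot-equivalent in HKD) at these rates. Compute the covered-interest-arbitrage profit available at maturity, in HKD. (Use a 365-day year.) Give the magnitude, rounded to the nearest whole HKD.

HKD 1,677,046

T = 305/365 years.
Keep in CZK, deliver into the forward: 230,000,000·1.00859959194·0.44521 = HKD 103,278,883.60.
Swap to HKD now, deposit: 230,000,000·0.43091·1.05899173717 = HKD 104,955,929.78.
The quoted forward undervalues CZK, so borrow CZK, convert to HKD at spot, deposit the HKD at 7.10%, and buy CZK forward at 0.44521 to cover the loan.
The gap between the two covered legs is HKD 1,677,046.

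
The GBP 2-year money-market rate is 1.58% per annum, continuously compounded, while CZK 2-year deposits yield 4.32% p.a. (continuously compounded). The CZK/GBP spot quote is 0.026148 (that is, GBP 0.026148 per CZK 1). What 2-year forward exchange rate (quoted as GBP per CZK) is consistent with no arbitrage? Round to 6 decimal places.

T = 2 years.
GBP growth factor: e^(0.0158×2) = 1.0321046.
Growth of 1 CZK over T: e^(0.0432×2) = 1.0902423.
So F = 0.026148 × 1.0321046 / 1.0902423 = 0.02475365 (GBP/CZK).

0.024754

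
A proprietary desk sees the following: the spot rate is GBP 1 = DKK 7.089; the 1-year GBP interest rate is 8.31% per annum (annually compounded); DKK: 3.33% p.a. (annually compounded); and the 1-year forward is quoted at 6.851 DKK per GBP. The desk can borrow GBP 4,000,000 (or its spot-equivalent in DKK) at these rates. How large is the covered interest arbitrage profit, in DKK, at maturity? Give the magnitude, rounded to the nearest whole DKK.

T = 1 year.
Invest the GBP and cover forward: 4,000,000 × 1.083100 × 6.851 = DKK 29,681,272.40.
Convert at spot and invest in DKK: 4,000,000 × 7.089 × 1.033300 = DKK 29,300,254.80.
The quoted forward overvalues GBP, so borrow DKK, buy GBP at spot, deposit the GBP at 8.31%, and sell the proceeds forward at 6.851.
Arbitrage profit = |29,681,272.40 − 29,300,254.80| = DKK 381,018.

DKK 381,018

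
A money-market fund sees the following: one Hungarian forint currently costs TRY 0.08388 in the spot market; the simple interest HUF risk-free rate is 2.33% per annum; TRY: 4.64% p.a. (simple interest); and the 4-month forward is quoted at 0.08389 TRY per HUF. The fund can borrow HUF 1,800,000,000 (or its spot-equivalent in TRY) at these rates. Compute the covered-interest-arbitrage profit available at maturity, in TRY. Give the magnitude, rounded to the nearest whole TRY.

TRY 1,144,437

T = 4/12 years.
Keep in HUF, deliver into the forward: 1,800,000,000·1.00776666667·0.08389 = TRY 152,174,782.20.
Swap to TRY now, deposit: 1,800,000,000·0.08388·1.01546666667 = TRY 153,319,219.20.
The quoted forward undervalues HUF, so borrow HUF, convert to TRY at spot, deposit the TRY at 4.64%, and buy HUF forward at 0.08389 to cover the loan.
Profit = 153,319,219.20 − 152,174,782.20 = TRY 1,144,437.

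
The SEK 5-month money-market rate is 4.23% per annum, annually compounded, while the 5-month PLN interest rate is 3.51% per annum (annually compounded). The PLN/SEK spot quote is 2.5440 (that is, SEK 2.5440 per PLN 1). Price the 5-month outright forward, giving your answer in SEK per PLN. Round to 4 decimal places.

2.5514

T = 5/12 years.
SEK accumulates by (1 + 0.0423)^(5/12) = 1.0174123.
PLN growth factor: (1 + 0.0351)^(5/12) = 1.014478.
So F = 2.544 × 1.0174123 / 1.014478 = 2.551358 (SEK/PLN).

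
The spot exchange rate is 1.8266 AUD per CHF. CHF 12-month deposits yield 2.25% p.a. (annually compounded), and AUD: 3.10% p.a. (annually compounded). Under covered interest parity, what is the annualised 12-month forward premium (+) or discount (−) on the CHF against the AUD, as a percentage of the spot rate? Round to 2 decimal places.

T = 1 year.
F = S · g_AUD/g_CHF = 1.8266 × 1.031000/1.022500 = 1.8417844.
(F − S)/S ÷ T = (1.8417844 − 1.8266)/1.8266/1 = 0.008313 → 0.83%.

+0.83%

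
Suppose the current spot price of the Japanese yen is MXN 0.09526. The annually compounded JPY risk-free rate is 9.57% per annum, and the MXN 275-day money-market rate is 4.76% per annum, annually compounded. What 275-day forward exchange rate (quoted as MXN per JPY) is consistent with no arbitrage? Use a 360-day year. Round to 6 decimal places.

T = 275/360 years.
MXN accumulates by (1 + 0.0476)^(275/360) = 1.0361607.
Growth of 1 JPY over T: (1 + 0.0957)^(275/360) = 1.0723092.
Forward (MXN per JPY) = 0.09526 × 1.0361607 / 1.0723092 = 0.09204870.

0.092049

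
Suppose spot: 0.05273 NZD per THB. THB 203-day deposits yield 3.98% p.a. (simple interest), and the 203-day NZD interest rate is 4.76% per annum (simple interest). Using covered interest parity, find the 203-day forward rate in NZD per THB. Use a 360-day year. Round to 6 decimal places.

T = 203/360 years.
NZD growth factor: 1 + 0.0476×203/360 = 1.0268411.
THB accumulates by 1 + 0.0398×203/360 = 1.0224428.
Forward (NZD per THB) = 0.05273 × 1.0268411 / 1.0224428 = 0.05295683.

0.052957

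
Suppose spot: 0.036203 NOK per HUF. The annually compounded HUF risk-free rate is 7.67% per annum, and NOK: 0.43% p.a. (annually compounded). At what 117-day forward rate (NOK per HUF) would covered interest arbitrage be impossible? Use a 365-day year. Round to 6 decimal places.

T = 117/365 years.
Growth of 1 NOK over T: (1 + 0.0043)^(117/365) = 1.0013763.
Growth of 1 HUF over T: (1 + 0.0767)^(117/365) = 1.0239716.
Forward (NOK per HUF) = 0.036203 × 1.0013763 / 1.0239716 = 0.03540413.

0.035404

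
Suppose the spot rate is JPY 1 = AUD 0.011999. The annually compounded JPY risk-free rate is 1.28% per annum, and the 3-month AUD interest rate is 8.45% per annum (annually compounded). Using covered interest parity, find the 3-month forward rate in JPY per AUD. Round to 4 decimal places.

81.9273

T = 3/12 years.
AUD growth factor: (1 + 0.0845)^(3/12) = 1.02048679.
Growth of 1 JPY over T: (1 + 0.0128)^(3/12) = 1.00318475.
CIP: F = S · (grow AUD)/(grow JPY) = 0.011999 × 1.02048679/1.00318475 = 0.012205948 AUD per JPY.
Invert for JPY per AUD: 1 / 0.012205948 = 81.9273.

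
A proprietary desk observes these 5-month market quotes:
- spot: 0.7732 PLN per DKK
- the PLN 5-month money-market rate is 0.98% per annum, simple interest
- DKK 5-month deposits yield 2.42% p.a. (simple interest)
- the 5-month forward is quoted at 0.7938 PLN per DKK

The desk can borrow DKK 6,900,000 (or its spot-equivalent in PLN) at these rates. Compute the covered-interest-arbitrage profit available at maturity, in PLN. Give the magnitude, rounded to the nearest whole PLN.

T = 5/12 years.
Route A — deposit DKK, sell forward: 6,900,000 × 1.010083333 × 0.7938 = PLN 5,532,448.63.
Route B — convert at spot, deposit PLN: 6,900,000 × 0.7732 × 1.004083333 = PLN 5,356,864.91.
The quoted forward overvalues DKK, so borrow PLN, buy DKK at spot, deposit the DKK at 2.42%, and sell the proceeds forward at 0.7938.
Profit = 5,532,448.63 − 5,356,864.91 = PLN 175,584.

PLN 175,584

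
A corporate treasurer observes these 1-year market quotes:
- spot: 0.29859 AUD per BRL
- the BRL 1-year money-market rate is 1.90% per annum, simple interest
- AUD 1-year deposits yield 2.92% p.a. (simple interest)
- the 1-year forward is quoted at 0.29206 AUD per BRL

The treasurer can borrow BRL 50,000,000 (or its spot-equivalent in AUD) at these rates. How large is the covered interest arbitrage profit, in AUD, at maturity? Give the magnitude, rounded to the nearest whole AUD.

T = 1 year.
Route A — deposit BRL, sell forward: 50,000,000 × 1.019000 × 0.29206 = AUD 14,880,457.00.
Route B — convert at spot, deposit AUD: 50,000,000 × 0.29859 × 1.029200 = AUD 15,365,441.40.
The quoted forward undervalues BRL, so borrow BRL, convert to AUD at spot, deposit the AUD at 2.92%, and buy BRL forward at 0.29206 to cover the loan.
Profit = 15,365,441.40 − 14,880,457.00 = AUD 484,984.

AUD 484,984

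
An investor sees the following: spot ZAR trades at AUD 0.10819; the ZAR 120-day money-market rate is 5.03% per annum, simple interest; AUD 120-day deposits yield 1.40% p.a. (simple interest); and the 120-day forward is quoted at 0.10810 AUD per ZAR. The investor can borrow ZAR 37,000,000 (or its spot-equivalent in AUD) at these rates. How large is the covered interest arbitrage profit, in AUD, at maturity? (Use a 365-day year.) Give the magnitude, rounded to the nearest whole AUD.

T = 120/365 years.
Keep in ZAR, deliver into the forward: 37,000,000·1.016536986·0.10810 = AUD 4,065,842.98.
Swap to AUD now, deposit: 37,000,000·0.10819·1.00460274 = AUD 4,021,454.91.
The quoted forward overvalues ZAR, so borrow AUD, buy ZAR at spot, deposit the ZAR at 5.03%, and sell the proceeds forward at 0.10810.
Arbitrage profit = |4,065,842.98 − 4,021,454.91| = AUD 44,388.

AUD 44,388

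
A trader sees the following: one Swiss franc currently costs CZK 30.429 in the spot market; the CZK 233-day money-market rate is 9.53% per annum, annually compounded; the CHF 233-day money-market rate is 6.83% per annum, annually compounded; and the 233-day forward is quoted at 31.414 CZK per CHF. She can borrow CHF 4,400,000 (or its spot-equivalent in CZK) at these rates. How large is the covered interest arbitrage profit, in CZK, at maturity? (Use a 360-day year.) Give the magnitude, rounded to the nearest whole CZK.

CZK 2,247,637

T = 233/360 years.
Route A — deposit CHF, sell forward: 4,400,000 × 1.04368849249 × 31.414 = CZK 144,260,293.33.
Route B — convert at spot, deposit CZK: 4,400,000 × 30.429 × 1.06068564884 = CZK 142,012,655.88.
The quoted forward overvalues CHF, so borrow CZK, buy CHF at spot, deposit the CHF at 6.83%, and sell the proceeds forward at 31.414.
Arbitrage profit = |144,260,293.33 − 142,012,655.88| = CZK 2,247,637.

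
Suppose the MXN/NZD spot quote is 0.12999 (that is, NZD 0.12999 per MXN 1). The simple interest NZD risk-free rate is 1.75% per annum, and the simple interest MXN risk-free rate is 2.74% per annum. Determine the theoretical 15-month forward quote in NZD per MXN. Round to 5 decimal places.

T = 15/12 years.
Growth of 1 NZD over T: 1 + 0.0175×15/12 = 1.021875.
MXN accumulates by 1 + 0.0274×15/12 = 1.034250.
CIP: F = S · (grow NZD)/(grow MXN) = 0.12999 × 1.021875/1.034250 = 0.1284346 NZD per MXN.

0.12843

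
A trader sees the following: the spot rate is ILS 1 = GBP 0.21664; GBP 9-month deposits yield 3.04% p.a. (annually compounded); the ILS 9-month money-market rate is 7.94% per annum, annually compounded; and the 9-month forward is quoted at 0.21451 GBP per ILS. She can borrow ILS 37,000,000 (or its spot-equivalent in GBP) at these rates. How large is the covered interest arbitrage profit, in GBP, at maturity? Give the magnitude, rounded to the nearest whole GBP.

T = 9/12 years.
Route A — deposit ILS, sell forward: 37,000,000 × 1.058977689 × 0.21451 = GBP 8,404,968.25.
Route B — convert at spot, deposit GBP: 37,000,000 × 0.21664 × 1.022714439 = GBP 8,197,751.67.
The quoted forward overvalues ILS, so borrow GBP, buy ILS at spot, deposit the ILS at 7.94%, and sell the proceeds forward at 0.21451.
Arbitrage profit = |8,404,968.25 − 8,197,751.67| = GBP 207,217.

GBP 207,217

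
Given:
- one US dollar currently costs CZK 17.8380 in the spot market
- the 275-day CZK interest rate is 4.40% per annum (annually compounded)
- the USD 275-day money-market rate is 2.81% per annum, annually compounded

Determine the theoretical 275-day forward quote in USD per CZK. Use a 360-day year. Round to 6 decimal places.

0.055407

T = 275/360 years.
Growth of 1 CZK over T: (1 + 0.0440)^(275/360) = 1.0334396.
Growth of 1 USD over T: (1 + 0.0281)^(275/360) = 1.0213949.
Forward (CZK per USD) = 17.838 × 1.0334396 / 1.0213949 = 18.04835.
Quoted the other way: 1/18.04835 = 0.055407 USD per CZK.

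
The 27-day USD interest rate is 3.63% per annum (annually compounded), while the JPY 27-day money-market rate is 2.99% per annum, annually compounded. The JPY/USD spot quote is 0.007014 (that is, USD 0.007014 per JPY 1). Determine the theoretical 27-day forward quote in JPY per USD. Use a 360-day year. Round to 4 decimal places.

T = 27/360 years.
USD accumulates by (1 + 0.0363)^(27/360) = 1.00267783.
JPY growth factor: (1 + 0.0299)^(27/360) = 1.002212071.
CIP: F = S · (grow USD)/(grow JPY) = 0.007014 × 1.00267783/1.002212071 = 0.00701725962 USD per JPY.
Invert for JPY per USD: 1 / 0.00701725962 = 142.5058.

142.5058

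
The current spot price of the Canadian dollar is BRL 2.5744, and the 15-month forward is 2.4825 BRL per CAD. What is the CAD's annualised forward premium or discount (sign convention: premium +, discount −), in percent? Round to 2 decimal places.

-2.86%

T = 15/12 years.
CAD trades forward at -3.56976% vs spot over the period.
×(1/T) gives -2.86% p.a.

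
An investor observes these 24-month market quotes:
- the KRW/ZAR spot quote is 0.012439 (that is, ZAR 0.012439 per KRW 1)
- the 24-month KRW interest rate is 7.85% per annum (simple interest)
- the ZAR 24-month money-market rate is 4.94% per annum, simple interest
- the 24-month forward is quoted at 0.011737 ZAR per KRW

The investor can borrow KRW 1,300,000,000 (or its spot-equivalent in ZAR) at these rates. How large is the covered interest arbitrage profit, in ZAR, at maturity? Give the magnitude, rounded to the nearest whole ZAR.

T = 2 years.
Invest the KRW and cover forward: 1,300,000,000 × 1.157000 × 0.011737 = ZAR 17,653,621.70.
Convert at spot and invest in ZAR: 1,300,000,000 × 0.012439 × 1.098800 = ZAR 17,768,365.16.
The quoted forward undervalues KRW, so borrow KRW, convert to ZAR at spot, deposit the ZAR at 4.94%, and buy KRW forward at 0.011737 to cover the loan.
The gap between the two covered legs is ZAR 114,743.

ZAR 114,743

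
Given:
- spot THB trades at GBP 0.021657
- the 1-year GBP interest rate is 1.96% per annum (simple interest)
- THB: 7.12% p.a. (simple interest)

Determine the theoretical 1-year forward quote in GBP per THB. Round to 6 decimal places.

0.020614

T = 1 year.
GBP accumulates by 1 + 0.0196×1 = 1.019600.
THB growth factor: 1 + 0.0712×1 = 1.071200.
Forward (GBP per THB) = 0.021657 × 1.019600 / 1.071200 = 0.02061378.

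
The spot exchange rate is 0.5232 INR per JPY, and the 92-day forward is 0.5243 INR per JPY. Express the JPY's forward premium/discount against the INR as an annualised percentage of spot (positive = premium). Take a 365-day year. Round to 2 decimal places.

T = 92/365 years.
(F − S)/S = (0.5243 − 0.5232)/0.5232 = 0.0021024.
Annualise by dividing by T: 0.0021024 / (92/365) = 0.008341 → 0.83%.

+0.83%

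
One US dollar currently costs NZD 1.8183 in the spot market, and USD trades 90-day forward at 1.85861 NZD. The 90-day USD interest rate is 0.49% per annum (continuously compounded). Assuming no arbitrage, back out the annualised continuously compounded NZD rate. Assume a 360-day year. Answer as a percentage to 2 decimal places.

9.26%

T = 90/360 years.
CIP gives F = S · g_NZD/g_USD, so g_NZD/g_USD = 1.85861/1.8183 = 1.0221691.
USD growth factor: e^(0.0049×90/360) = 1.0012258.
So the NZD growth factor = 1.0234221.
Take logs: ln 1.0234221 / (90/360) = 0.092608, so 9.26%.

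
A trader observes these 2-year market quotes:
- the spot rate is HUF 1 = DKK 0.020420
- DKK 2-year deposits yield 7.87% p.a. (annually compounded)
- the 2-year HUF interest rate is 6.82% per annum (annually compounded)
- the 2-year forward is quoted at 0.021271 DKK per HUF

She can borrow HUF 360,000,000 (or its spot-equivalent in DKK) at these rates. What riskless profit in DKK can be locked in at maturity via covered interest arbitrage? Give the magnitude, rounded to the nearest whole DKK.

T = 2 years.
Invest the HUF and cover forward: 360,000,000 × 1.14105124 × 0.021271 = DKK 8,737,668.33.
Convert at spot and invest in DKK: 360,000,000 × 0.020420 × 1.16359369 = DKK 8,553,809.93.
The quoted forward overvalues HUF, so borrow DKK, buy HUF at spot, deposit the HUF at 6.82%, and sell the proceeds forward at 0.021271.
Profit = 8,737,668.33 − 8,553,809.93 = DKK 183,858.

DKK 183,858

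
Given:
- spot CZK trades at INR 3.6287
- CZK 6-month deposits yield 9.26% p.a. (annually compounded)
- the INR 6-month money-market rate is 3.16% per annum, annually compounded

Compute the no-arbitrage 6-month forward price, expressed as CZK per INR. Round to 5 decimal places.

T = 6/12 years.
INR accumulates by (1 + 0.0316)^(6/12) = 1.0156771.
CZK growth factor: (1 + 0.0926)^(6/12) = 1.0452751.
So F = 3.6287 × 1.0156771 / 1.0452751 = 3.525950 (INR/CZK).
Quoted the other way: 1/3.525950 = 0.28361 CZK per INR.

0.28361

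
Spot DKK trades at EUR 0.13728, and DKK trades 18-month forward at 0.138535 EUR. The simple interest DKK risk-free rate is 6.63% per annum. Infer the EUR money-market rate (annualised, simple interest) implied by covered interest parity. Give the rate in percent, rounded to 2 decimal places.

7.30%

T = 18/12 years.
F/S = 0.138535/0.13728 = 1.0091419 = (growth of EUR) / (growth of DKK).
DKK growth factor: 1 + 0.0663×18/12 = 1.099450.
So the EUR growth factor = 1.1095011.
r = (1.1095011 − 1)/(18/12) = 0.073001 → 7.30%.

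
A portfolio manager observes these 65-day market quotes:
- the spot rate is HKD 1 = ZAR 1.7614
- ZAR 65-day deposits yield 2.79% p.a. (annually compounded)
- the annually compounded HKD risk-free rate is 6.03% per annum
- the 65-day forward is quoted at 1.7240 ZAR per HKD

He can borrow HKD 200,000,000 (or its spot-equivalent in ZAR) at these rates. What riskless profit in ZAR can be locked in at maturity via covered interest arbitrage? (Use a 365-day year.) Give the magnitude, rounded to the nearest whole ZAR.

T = 65/365 years.
Keep in HKD, deliver into the forward: 200,000,000·1.01048159947·1.7240 = ZAR 348,414,055.50.
Swap to ZAR now, deposit: 200,000,000·1.7614·1.00491247228 = ZAR 354,010,565.73.
The quoted forward undervalues HKD, so borrow HKD, convert to ZAR at spot, deposit the ZAR at 2.79%, and buy HKD forward at 1.7240 to cover the loan.
Profit = 354,010,565.73 − 348,414,055.50 = ZAR 5,596,510.

ZAR 5,596,510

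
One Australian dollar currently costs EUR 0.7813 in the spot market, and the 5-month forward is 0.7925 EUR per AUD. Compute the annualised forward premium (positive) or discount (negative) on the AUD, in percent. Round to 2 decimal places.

T = 5/12 years.
AUD trades forward at +1.43351% vs spot over the period.
Per annum: 0.0143351 / (5/12) = 0.034404 = 3.44%.

+3.44%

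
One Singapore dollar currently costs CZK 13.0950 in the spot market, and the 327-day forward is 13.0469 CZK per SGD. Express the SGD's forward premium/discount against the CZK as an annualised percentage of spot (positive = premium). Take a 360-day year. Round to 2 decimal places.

T = 327/360 years.
(F − S)/S = (13.0469 − 13.095)/13.095 = -0.0036732.
Per annum: -0.0036732 / (327/360) = -0.004044 = -0.40%.

-0.40%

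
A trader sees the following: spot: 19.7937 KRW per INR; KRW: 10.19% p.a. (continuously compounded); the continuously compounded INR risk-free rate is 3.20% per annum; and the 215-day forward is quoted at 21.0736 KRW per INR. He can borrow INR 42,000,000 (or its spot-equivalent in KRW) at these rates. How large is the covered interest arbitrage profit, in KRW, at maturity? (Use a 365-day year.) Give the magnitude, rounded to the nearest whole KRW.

T = 215/365 years.
Route A — deposit INR, sell forward: 42,000,000 × 1.01902808487 × 21.0736 = KRW 901,932,790.47.
Route B — convert at spot, deposit KRW: 42,000,000 × 19.7937 × 1.06186127453 = KRW 882,762,867.41.
The quoted forward overvalues INR, so borrow KRW, buy INR at spot, deposit the INR at 3.20%, and sell the proceeds forward at 21.0736.
Profit = 901,932,790.47 − 882,762,867.41 = KRW 19,169,923.

KRW 19,169,923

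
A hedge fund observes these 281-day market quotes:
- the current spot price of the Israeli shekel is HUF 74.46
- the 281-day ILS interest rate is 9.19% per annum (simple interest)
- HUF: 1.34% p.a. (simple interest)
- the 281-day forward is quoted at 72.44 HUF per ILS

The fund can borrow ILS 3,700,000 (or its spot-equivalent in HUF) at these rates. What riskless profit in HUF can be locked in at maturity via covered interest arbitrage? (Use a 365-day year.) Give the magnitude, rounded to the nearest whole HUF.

T = 281/365 years.
Route A — deposit ILS, sell forward: 3,700,000 × 1.07075041096 × 72.44 = HUF 286,991,091.15.
Route B — convert at spot, deposit HUF: 3,700,000 × 74.46 × 1.01031616438 = HUF 278,344,123.92.
The quoted forward overvalues ILS, so borrow HUF, buy ILS at spot, deposit the ILS at 9.19%, and sell the proceeds forward at 72.44.
The gap between the two covered legs is HUF 8,646,967.

HUF 8,646,967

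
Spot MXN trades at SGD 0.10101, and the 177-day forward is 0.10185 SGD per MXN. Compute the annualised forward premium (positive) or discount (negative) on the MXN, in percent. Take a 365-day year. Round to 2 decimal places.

+1.71%

T = 177/365 years.
MXN trades forward at +0.83160% vs spot over the period.
Annualise by dividing by T: 0.0083160 / (177/365) = 0.017149 → 1.71%.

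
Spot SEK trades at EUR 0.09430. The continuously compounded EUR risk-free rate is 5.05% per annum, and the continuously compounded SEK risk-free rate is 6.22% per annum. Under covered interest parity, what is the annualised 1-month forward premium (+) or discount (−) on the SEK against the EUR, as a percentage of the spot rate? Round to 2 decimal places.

T = 1/12 years.
No-arbitrage forward: 0.0943 × 1.0042172 / 1.0051968 = 0.09420810 EUR/SEK.
Annualised premium = (F − S)/S × (1/T) = (0.09420810 − 0.0943)/0.0943 ÷ (1/12) = -1.17%.

-1.17%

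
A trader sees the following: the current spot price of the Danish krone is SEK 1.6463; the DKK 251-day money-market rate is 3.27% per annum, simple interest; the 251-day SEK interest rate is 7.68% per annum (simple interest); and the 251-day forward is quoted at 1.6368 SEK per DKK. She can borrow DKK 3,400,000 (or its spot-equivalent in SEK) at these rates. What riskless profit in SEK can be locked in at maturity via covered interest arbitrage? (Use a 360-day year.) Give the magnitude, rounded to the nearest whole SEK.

SEK 205,143

T = 251/360 years.
Invest the DKK and cover forward: 3,400,000 × 1.022799167 × 1.6368 = SEK 5,692,000.10.
Convert at spot and invest in SEK: 3,400,000 × 1.6463 × 1.053546667 = SEK 5,897,143.18.
The quoted forward undervalues DKK, so borrow DKK, convert to SEK at spot, deposit the SEK at 7.68%, and buy DKK forward at 1.6368 to cover the loan.
Profit = 5,897,143.18 − 5,692,000.10 = SEK 205,143.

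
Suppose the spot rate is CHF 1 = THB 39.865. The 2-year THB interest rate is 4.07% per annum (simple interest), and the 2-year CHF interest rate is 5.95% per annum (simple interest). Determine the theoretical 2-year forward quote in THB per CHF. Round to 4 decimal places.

T = 2 years.
Growth of 1 THB over T: 1 + 0.0407×2 = 1.081400.
CHF accumulates by 1 + 0.0595×2 = 1.119000.
So F = 39.865 × 1.081400 / 1.119000 = 38.525479 (THB/CHF).

38.5255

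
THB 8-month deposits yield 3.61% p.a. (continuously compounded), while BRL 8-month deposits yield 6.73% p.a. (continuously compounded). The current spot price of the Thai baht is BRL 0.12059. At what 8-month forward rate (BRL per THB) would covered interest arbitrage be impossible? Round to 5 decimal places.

0.12312

T = 8/12 years.
BRL accumulates by e^(0.0673×8/12) = 1.0458884.
THB accumulates by e^(0.0361×8/12) = 1.0243586.
So F = 0.12059 × 1.0458884 / 1.0243586 = 0.1231245 (BRL/THB).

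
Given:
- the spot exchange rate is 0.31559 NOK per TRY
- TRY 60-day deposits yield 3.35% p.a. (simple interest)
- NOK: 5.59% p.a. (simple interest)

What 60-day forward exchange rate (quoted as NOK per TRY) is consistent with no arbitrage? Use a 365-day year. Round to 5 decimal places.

0.31675

T = 60/365 years.
NOK accumulates by 1 + 0.0559×60/365 = 1.009189.
TRY growth factor: 1 + 0.0335×60/365 = 1.0055068.
Forward (NOK per TRY) = 0.31559 × 1.009189 / 1.0055068 = 0.3167457.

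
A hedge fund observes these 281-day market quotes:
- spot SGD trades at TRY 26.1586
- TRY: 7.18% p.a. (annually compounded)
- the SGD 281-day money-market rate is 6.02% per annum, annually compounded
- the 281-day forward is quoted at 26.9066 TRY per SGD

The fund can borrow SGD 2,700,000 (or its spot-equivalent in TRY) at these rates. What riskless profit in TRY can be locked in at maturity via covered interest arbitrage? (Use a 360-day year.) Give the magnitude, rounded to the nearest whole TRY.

T = 281/360 years.
Route A — deposit SGD, sell forward: 2,700,000 × 1.0466864169 × 26.9066 = TRY 76,039,486.41.
Route B — convert at spot, deposit TRY: 2,700,000 × 26.1586 × 1.0556147671 = TRY 74,556,192.01.
The quoted forward overvalues SGD, so borrow TRY, buy SGD at spot, deposit the SGD at 6.02%, and sell the proceeds forward at 26.9066.
Profit = 76,039,486.41 − 74,556,192.01 = TRY 1,483,294.

TRY 1,483,294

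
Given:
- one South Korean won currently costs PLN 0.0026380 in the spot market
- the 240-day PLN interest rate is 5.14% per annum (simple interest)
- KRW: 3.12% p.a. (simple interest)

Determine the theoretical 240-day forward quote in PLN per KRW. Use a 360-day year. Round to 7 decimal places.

0.0026728

T = 240/360 years.
PLN growth factor: 1 + 0.0514×240/360 = 1.0342667.
KRW accumulates by 1 + 0.0312×240/360 = 1.020800.
So F = 0.002638 × 1.0342667 / 1.020800 = 0.002672801 (PLN/KRW).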